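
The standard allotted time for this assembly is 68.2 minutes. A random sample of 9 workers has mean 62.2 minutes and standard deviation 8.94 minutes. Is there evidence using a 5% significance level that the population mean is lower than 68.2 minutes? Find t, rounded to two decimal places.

H0: μ = 68.2; H1: μ < 68.2 (one-sample t-test, left-tailed).
t = (x̄ − μ₀)/(s/√n) = (62.2 − 68.2)/(8.94/√9) = -2.01
df = n − 1 = 8
p-value = P(T ≤ -2.01) ≈ 0.039
Since p ≈ 0.039 < α = 0.05, reject H0; the data support H1.

-2.01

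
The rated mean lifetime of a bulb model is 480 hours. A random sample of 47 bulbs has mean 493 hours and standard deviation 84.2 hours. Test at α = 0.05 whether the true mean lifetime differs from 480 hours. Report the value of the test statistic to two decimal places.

1.06

H0: μ = 480; H1: μ ≠ 480 (one-sample t-test, two-sided).
t = (x̄ − μ₀)/(s/√n) = (493 − 480)/(84.2/√47) = 1.06
df = n − 1 = 46
Two-sided p-value ≈ 0.2954
Since p ≈ 0.2954 > α = 0.05, fail to reject H0; the data do not provide sufficient evidence against H0.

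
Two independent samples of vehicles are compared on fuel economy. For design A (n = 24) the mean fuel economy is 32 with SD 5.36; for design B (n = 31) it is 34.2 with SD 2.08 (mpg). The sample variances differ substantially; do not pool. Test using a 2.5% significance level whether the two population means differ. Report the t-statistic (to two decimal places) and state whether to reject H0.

t = -1.90; fail to reject H0

Let group 1 = design A, group 2 = design B. H0: μ_1 = μ_2; H1: μ_1 ≠ μ_2 (Welch's two-sample t-test, two-sided).
t = (x̄_1 − x̄_2)/√(s_1²/n_1 + s_2²/n_2) = (32 − 34.2)/√(5.36²/24 + 2.08²/31) = -1.90
Welch–Satterthwaite df ≈ 28.38
Two-sided p-value ≈ 0.0672
Since p ≈ 0.0672 > α = 0.025, fail to reject H0; the data do not provide sufficient evidence against H0.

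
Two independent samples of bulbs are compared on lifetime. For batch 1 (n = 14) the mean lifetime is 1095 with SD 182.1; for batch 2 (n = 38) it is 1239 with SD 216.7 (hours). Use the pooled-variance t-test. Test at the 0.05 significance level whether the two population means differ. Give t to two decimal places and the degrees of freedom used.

t = -2.21, df = 50

Let group 1 = batch 1, group 2 = batch 2. H0: μ_1 = μ_2; H1: μ_1 ≠ μ_2 (two-sample pooled-variance t-test, two-sided).
s_p² = [(14−1)·182.1² + (38−1)·216.7²]/(14+38−2) = 43371.3
t = (1095 − 1239)/√[43371.3·(1/14 + 1/38)] = -2.21
df = n₁ + n₂ − 2 = 50
Two-sided p-value ≈ 0.032
Since p ≈ 0.032 < α = 0.05, reject H0; the data support H1.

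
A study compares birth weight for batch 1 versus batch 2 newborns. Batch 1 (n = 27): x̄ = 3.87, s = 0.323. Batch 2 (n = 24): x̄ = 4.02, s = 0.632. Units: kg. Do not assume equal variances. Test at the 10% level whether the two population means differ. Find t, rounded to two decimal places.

Let group 1 = batch 1, group 2 = batch 2. H0: μ_1 = μ_2; H1: μ_1 ≠ μ_2 (Welch's two-sample t-test, two-sided).
t = (x̄_1 − x̄_2)/√(s_1²/n_1 + s_2²/n_2) = (3.87 − 4.02)/√(0.323²/27 + 0.632²/24) = -1.05
Welch–Satterthwaite df ≈ 33.33
Two-sided p-value ≈ 0.302
Since p ≈ 0.302 > α = 0.1, fail to reject H0; the evidence is not statistically significant.

-1.05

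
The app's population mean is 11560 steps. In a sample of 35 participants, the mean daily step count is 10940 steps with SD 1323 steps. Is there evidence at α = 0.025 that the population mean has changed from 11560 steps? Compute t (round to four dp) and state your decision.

t = -2.7725; reject H0

H0: μ = 11560; H1: μ ≠ 11560 (one-sample t-test, two-sided).
t = (x̄ − μ₀)/(s/√n) = (10940 − 11560)/(1323/√35) = -2.7725
df = n − 1 = 34
Two-sided p-value ≈ 0.009
Since p ≈ 0.009 < α = 0.025, reject H0; the evidence is statistically significant.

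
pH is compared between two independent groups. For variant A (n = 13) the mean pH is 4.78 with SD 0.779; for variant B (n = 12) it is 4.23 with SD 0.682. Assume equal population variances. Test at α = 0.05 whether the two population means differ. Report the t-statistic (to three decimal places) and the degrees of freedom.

t = 1.871, df = 23

Let group 1 = variant A, group 2 = variant B. H0: μ_1 = μ_2; H1: μ_1 ≠ μ_2 (two-sample pooled-variance t-test, two-sided).
s_p² = [(13−1)·0.779² + (12−1)·0.682²]/(13+12−2) = 0.539063
t = (4.78 − 4.23)/√[0.539063·(1/13 + 1/12)] = 1.871
df = n₁ + n₂ − 2 = 23
Two-sided p-value ≈ 0.0741
Since p ≈ 0.0741 > α = 0.05, fail to reject H0; the evidence is not statistically significant.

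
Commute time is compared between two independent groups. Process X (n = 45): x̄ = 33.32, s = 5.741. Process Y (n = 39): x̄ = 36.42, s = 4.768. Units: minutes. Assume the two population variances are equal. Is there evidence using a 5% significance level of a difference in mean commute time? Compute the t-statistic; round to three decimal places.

-2.667

Let group 1 = process X, group 2 = process Y. H0: μ_1 = μ_2; H1: μ_1 ≠ μ_2 (two-sample pooled-variance t-test, two-sided).
s_p² = [(45−1)·5.741² + (39−1)·4.768²]/(45+39−2) = 28.2205
t = (33.32 − 36.42)/√[28.2205·(1/45 + 1/39)] = -2.667
df = n₁ + n₂ − 2 = 82
Two-sided p-value ≈ 0.009
Since p ≈ 0.009 < α = 0.05, reject H0; the data support H1.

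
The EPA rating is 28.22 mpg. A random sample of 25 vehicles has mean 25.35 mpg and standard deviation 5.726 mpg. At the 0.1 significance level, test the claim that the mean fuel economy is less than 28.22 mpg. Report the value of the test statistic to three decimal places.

H0: μ = 28.22; H1: μ < 28.22 (one-sample t-test, left-tailed).
t = (x̄ − μ₀)/(s/√n) = (25.35 − 28.22)/(5.726/√25) = -2.506
df = n − 1 = 24
p-value = P(T ≤ -2.506) ≈ 0.0097
Since p ≈ 0.0097 < α = 0.1, reject H0; the evidence is statistically significant.

-2.506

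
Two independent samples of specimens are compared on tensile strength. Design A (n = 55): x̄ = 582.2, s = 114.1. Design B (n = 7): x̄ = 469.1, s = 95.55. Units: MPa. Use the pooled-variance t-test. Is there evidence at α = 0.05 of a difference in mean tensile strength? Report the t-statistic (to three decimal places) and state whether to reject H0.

Let group 1 = design A, group 2 = design B. H0: μ_1 = μ_2; H1: μ_1 ≠ μ_2 (two-sample pooled-variance t-test, two-sided).
s_p² = [(55−1)·114.1² + (7−1)·95.55²]/(55+7−2) = 12629.9
t = (582.2 − 469.1)/√[12629.9·(1/55 + 1/7)] = 2.508
df = n₁ + n₂ − 2 = 60
Two-sided p-value ≈ 0.0149
Since p ≈ 0.0149 < α = 0.05, reject H0; the data support H1.

t = 2.508; reject H0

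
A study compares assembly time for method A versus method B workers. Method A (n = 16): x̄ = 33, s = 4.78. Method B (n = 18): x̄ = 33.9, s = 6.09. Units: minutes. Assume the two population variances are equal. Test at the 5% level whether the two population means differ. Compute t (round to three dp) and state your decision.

Let group 1 = method A, group 2 = method B. H0: μ_1 = μ_2; H1: μ_1 ≠ μ_2 (two-sample pooled-variance t-test, two-sided).
s_p² = [(16−1)·4.78² + (18−1)·6.09²]/(16+18−2) = 30.4132
t = (33 − 33.9)/√[30.4132·(1/16 + 1/18)] = -0.475
df = n₁ + n₂ − 2 = 32
Two-sided p-value ≈ 0.6380
Since p ≈ 0.6380 > α = 0.05, fail to reject H0; the evidence is not statistically significant.

t = -0.475; fail to reject H0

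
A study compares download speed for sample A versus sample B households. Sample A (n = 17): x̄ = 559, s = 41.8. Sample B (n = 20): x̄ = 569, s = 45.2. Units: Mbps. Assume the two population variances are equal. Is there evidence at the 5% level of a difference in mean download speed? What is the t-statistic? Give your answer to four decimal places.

-0.6940

Let group 1 = sample A, group 2 = sample B. H0: μ_1 = μ_2; H1: μ_1 ≠ μ_2 (two-sample pooled-variance t-test, two-sided).
s_p² = [(17−1)·41.8² + (20−1)·45.2²]/(17+20−2) = 1907.82
t = (559 − 569)/√[1907.82·(1/17 + 1/20)] = -0.6940
df = n₁ + n₂ − 2 = 35
Two-sided p-value ≈ 0.492
Since p ≈ 0.492 > α = 0.05, fail to reject H0; the evidence is not statistically significant.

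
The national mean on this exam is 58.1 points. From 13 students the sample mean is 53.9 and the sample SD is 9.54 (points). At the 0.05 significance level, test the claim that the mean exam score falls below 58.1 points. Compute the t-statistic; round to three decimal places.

-1.587

H0: μ = 58.1; H1: μ < 58.1 (one-sample t-test, left-tailed).
t = (x̄ − μ₀)/(s/√n) = (53.9 − 58.1)/(9.54/√13) = -1.587
df = n − 1 = 12
p-value = P(T ≤ -1.587) ≈ 0.0692
Since p ≈ 0.0692 > α = 0.05, fail to reject H0; the data do not provide sufficient evidence against H0.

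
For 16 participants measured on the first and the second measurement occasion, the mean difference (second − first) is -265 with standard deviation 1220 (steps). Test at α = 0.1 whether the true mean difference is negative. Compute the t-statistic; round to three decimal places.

H0: μ_d = 0; H1: μ_d < 0 (paired t-test on the differences, left-tailed).
t = d̄/(s_d/√n) = -265/(1220/√16) = -0.869
df = n − 1 = 15
p-value = P(T ≤ -0.869) ≈ 0.199
Since p ≈ 0.199 > α = 0.1, fail to reject H0; the evidence is not statistically significant.

-0.869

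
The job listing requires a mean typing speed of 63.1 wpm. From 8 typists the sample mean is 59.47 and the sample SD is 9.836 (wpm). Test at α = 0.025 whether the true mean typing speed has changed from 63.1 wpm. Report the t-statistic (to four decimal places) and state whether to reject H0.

H0: μ = 63.1; H1: μ ≠ 63.1 (one-sample t-test, two-sided).
t = (x̄ − μ₀)/(s/√n) = (59.47 − 63.1)/(9.836/√8) = -1.0438
df = n − 1 = 7
Two-sided p-value ≈ 0.3313
Since p ≈ 0.3313 > α = 0.025, fail to reject H0; the data do not provide sufficient evidence against H0.

t = -1.0438; fail to reject H0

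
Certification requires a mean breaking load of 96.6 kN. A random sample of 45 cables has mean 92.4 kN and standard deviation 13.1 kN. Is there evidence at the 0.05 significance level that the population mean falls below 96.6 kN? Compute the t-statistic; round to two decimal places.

-2.15

H0: μ = 96.6; H1: μ < 96.6 (one-sample t-test, left-tailed).
t = (x̄ − μ₀)/(s/√n) = (92.4 − 96.6)/(13.1/√45) = -2.15
df = n − 1 = 44
p-value = P(T ≤ -2.15) ≈ 0.0185
Since p ≈ 0.0185 < α = 0.05, reject H0; the evidence is statistically significant.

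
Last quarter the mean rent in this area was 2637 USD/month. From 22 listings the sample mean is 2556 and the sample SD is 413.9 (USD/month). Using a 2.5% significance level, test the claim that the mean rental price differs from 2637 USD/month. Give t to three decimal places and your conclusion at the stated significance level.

t = -0.918; fail to reject H0

H0: μ = 2637; H1: μ ≠ 2637 (one-sample t-test, two-sided).
t = (x̄ − μ₀)/(s/√n) = (2556 − 2637)/(413.9/√22) = -0.918
df = n − 1 = 21
Two-sided p-value ≈ 0.3691
Since p ≈ 0.3691 > α = 0.025, fail to reject H0; the evidence is not statistically significant.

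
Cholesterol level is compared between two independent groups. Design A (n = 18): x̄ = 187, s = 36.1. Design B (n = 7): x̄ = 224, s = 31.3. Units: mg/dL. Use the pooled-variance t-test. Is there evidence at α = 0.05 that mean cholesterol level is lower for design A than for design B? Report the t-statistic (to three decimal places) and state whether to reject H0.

Let group 1 = design A, group 2 = design B. H0: μ_1 = μ_2; H1: μ_1 < μ_2 (two-sample pooled-variance t-test, left-tailed).
s_p² = [(18−1)·36.1² + (7−1)·31.3²]/(18+7−2) = 1218.81
t = (187 − 224)/√[1218.81·(1/18 + 1/7)] = -2.379
df = n₁ + n₂ − 2 = 23
p-value = P(T ≤ -2.379) ≈ 0.013
Since p ≈ 0.013 < α = 0.05, reject H0; the data support H1.

t = -2.379; reject H0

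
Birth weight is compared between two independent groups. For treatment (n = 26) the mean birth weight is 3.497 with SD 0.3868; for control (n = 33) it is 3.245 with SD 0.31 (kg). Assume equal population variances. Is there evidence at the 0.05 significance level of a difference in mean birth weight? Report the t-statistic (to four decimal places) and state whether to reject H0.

Let group 1 = treatment, group 2 = control. H0: μ_1 = μ_2; H1: μ_1 ≠ μ_2 (two-sample pooled-variance t-test, two-sided).
s_p² = [(26−1)·0.3868² + (33−1)·0.31²]/(26+33−2) = 0.119571
t = (3.497 − 3.245)/√[0.119571·(1/26 + 1/33)] = 2.7791
df = n₁ + n₂ − 2 = 57
Two-sided p-value ≈ 0.0074
Since p ≈ 0.0074 < α = 0.05, reject H0; the evidence is statistically significant.

t = 2.7791; reject H0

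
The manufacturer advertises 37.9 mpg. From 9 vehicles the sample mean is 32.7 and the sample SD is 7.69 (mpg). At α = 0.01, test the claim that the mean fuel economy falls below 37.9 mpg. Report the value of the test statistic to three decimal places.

H0: μ = 37.9; H1: μ < 37.9 (one-sample t-test, left-tailed).
t = (x̄ − μ₀)/(s/√n) = (32.7 − 37.9)/(7.69/√9) = -2.029
df = n − 1 = 8
p-value = P(T ≤ -2.029) ≈ 0.0385
Since p ≈ 0.0385 > α = 0.01, fail to reject H0; the evidence is not statistically significant.

-2.029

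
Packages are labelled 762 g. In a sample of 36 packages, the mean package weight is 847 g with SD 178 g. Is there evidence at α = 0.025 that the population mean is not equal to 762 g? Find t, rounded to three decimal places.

H0: μ = 762; H1: μ ≠ 762 (one-sample t-test, two-sided).
t = (x̄ − μ₀)/(s/√n) = (847 − 762)/(178/√36) = 2.865
df = n − 1 = 35
Two-sided p-value ≈ 0.0070
Since p ≈ 0.0070 < α = 0.025, reject H0; the evidence is statistically significant.

2.865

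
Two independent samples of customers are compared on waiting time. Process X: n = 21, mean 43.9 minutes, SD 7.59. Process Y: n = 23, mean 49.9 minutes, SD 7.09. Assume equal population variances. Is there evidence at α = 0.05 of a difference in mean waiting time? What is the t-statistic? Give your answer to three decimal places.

-2.711

Let group 1 = process X, group 2 = process Y. H0: μ_1 = μ_2; H1: μ_1 ≠ μ_2 (two-sample pooled-variance t-test, two-sided).
s_p² = [(21−1)·7.59² + (23−1)·7.09²]/(21+23−2) = 53.7633
t = (43.9 − 49.9)/√[53.7633·(1/21 + 1/23)] = -2.711
df = n₁ + n₂ − 2 = 42
Two-sided p-value ≈ 0.0097
Since p ≈ 0.0097 < α = 0.05, reject H0; the evidence is statistically significant.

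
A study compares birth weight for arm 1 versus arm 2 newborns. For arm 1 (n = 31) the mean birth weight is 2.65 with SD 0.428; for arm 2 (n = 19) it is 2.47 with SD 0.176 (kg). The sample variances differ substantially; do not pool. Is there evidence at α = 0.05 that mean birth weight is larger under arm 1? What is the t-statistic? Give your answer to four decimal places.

2.0730

Let group 1 = arm 1, group 2 = arm 2. H0: μ_1 = μ_2; H1: μ_1 > μ_2 (Welch's two-sample t-test, right-tailed).
t = (x̄_1 − x̄_2)/√(s_1²/n_1 + s_2²/n_2) = (2.65 − 2.47)/√(0.428²/31 + 0.176²/19) = 2.0730
Welch–Satterthwaite df ≈ 43.34
p-value = P(T ≥ 2.0730) ≈ 0.0221
Since p ≈ 0.0221 < α = 0.05, reject H0; the evidence is statistically significant.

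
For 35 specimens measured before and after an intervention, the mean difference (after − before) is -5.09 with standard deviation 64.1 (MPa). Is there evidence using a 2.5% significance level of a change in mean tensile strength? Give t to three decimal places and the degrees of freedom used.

H0: μ_d = 0; H1: μ_d ≠ 0 (paired t-test on the differences, two-sided).
t = d̄/(s_d/√n) = -5.09/(64.1/√35) = -0.470
df = n − 1 = 34
Two-sided p-value ≈ 0.6415
Since p ≈ 0.6415 > α = 0.025, fail to reject H0; the evidence is not statistically significant.

t = -0.470, df = 34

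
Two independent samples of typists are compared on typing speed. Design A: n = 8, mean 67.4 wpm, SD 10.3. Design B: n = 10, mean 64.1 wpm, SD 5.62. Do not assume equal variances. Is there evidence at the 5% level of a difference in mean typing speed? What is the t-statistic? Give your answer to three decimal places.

0.814

Let group 1 = design A, group 2 = design B. H0: μ_1 = μ_2; H1: μ_1 ≠ μ_2 (Welch's two-sample t-test, two-sided).
t = (x̄_1 − x̄_2)/√(s_1²/n_1 + s_2²/n_2) = (67.4 − 64.1)/√(10.3²/8 + 5.62²/10) = 0.814
Welch–Satterthwaite df ≈ 10.28
Two-sided p-value ≈ 0.4339
Since p ≈ 0.4339 > α = 0.05, fail to reject H0; the evidence is not statistically significant.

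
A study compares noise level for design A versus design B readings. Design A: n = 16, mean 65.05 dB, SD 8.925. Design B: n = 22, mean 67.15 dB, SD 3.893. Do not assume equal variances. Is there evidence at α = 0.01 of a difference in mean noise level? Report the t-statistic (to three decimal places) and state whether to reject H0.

t = -0.882; fail to reject H0

Let group 1 = design A, group 2 = design B. H0: μ_1 = μ_2; H1: μ_1 ≠ μ_2 (Welch's two-sample t-test, two-sided).
t = (x̄_1 − x̄_2)/√(s_1²/n_1 + s_2²/n_2) = (65.05 − 67.15)/√(8.925²/16 + 3.893²/22) = -0.882
Welch–Satterthwaite df ≈ 19.18
Two-sided p-value ≈ 0.389
Since p ≈ 0.389 > α = 0.01, fail to reject H0; the evidence is not statistically significant.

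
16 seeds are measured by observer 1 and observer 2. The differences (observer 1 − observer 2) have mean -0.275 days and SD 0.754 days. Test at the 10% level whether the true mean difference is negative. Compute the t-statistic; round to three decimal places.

-1.459

H0: μ_d = 0; H1: μ_d < 0 (paired t-test on the differences, left-tailed).
t = d̄/(s_d/√n) = -0.275/(0.754/√16) = -1.459
df = n − 1 = 15
p-value = P(T ≤ -1.459) ≈ 0.0826
Since p ≈ 0.0826 < α = 0.1, reject H0; the data support H1.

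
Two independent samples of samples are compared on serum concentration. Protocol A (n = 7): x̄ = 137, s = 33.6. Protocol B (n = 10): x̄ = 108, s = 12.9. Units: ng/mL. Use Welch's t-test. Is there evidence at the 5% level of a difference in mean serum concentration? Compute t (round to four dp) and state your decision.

t = 2.1741; fail to reject H0

Let group 1 = protocol A, group 2 = protocol B. H0: μ_1 = μ_2; H1: μ_1 ≠ μ_2 (Welch's two-sample t-test, two-sided).
t = (x̄_1 − x̄_2)/√(s_1²/n_1 + s_2²/n_2) = (137 − 108)/√(33.6²/7 + 12.9²/10) = 2.1741
Welch–Satterthwaite df ≈ 7.25
Two-sided p-value ≈ 0.0649
Since p ≈ 0.0649 > α = 0.05, fail to reject H0; the evidence is not statistically significant.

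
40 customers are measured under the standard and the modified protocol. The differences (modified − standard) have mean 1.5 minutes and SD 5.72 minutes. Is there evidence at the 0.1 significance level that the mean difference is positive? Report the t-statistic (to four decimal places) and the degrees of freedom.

H0: μ_d = 0; H1: μ_d > 0 (paired t-test on the differences, right-tailed).
t = d̄/(s_d/√n) = 1.5/(5.72/√40) = 1.6585
df = n − 1 = 39
p-value = P(T ≥ 1.6585) ≈ 0.0526
Since p ≈ 0.0526 < α = 0.1, reject H0; the data support H1.

t = 1.6585, df = 39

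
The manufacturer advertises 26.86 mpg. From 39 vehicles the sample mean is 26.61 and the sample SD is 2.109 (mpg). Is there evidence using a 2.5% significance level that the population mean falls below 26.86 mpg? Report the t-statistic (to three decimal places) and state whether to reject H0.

H0: μ = 26.86; H1: μ < 26.86 (one-sample t-test, left-tailed).
t = (x̄ − μ₀)/(s/√n) = (26.61 − 26.86)/(2.109/√39) = -0.740
df = n − 1 = 38
p-value = P(T ≤ -0.740) ≈ 0.2318
Since p ≈ 0.2318 > α = 0.025, fail to reject H0; the data do not provide sufficient evidence against H0.

t = -0.740; fail to reject H0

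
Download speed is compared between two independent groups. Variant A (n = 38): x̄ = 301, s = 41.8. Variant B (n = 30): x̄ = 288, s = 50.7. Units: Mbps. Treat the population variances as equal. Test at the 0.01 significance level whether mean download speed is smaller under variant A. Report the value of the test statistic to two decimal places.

1.16

Let group 1 = variant A, group 2 = variant B. H0: μ_1 = μ_2; H1: μ_1 < μ_2 (two-sample pooled-variance t-test, left-tailed).
s_p² = [(38−1)·41.8² + (30−1)·50.7²]/(38+30−2) = 2108.97
t = (301 − 288)/√[2108.97·(1/38 + 1/30)] = 1.16
df = n₁ + n₂ − 2 = 66
p-value = P(T ≤ 1.16) ≈ 0.8747
Since p ≈ 0.8747 > α = 0.01, fail to reject H0; the evidence is not statistically significant.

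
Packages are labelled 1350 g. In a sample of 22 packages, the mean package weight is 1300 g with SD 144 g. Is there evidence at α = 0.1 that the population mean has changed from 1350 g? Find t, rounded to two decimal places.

-1.63

H0: μ = 1350; H1: μ ≠ 1350 (one-sample t-test, two-sided).
t = (x̄ − μ₀)/(s/√n) = (1300 − 1350)/(144/√22) = -1.63
df = n − 1 = 21
Two-sided p-value ≈ 0.118
Since p ≈ 0.118 > α = 0.1, fail to reject H0; the data do not provide sufficient evidence against H0.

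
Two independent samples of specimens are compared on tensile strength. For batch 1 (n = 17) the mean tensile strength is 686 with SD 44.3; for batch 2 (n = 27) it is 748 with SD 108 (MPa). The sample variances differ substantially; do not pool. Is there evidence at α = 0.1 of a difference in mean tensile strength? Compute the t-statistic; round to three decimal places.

Let group 1 = batch 1, group 2 = batch 2. H0: μ_1 = μ_2; H1: μ_1 ≠ μ_2 (Welch's two-sample t-test, two-sided).
t = (x̄_1 − x̄_2)/√(s_1²/n_1 + s_2²/n_2) = (686 − 748)/√(44.3²/17 + 108²/27) = -2.650
Welch–Satterthwaite df ≈ 37.41
Two-sided p-value ≈ 0.012
Since p ≈ 0.012 < α = 0.1, reject H0; the evidence is statistically significant.

-2.650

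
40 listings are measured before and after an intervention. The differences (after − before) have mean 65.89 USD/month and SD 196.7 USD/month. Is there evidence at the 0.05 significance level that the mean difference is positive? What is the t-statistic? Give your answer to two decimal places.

H0: μ_d = 0; H1: μ_d > 0 (paired t-test on the differences, right-tailed).
t = d̄/(s_d/√n) = 65.89/(196.7/√40) = 2.12
df = n − 1 = 39
p-value = P(T ≥ 2.12) ≈ 0.0203
Since p ≈ 0.0203 < α = 0.05, reject H0; the evidence is statistically significant.

2.12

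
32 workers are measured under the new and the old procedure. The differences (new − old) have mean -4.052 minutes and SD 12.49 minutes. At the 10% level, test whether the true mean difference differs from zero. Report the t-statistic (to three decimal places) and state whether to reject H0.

H0: μ_d = 0; H1: μ_d ≠ 0 (paired t-test on the differences, two-sided).
t = d̄/(s_d/√n) = -4.052/(12.49/√32) = -1.835
df = n − 1 = 31
Two-sided p-value ≈ 0.0761
Since p ≈ 0.0761 < α = 0.1, reject H0; the evidence is statistically significant.

t = -1.835; reject H0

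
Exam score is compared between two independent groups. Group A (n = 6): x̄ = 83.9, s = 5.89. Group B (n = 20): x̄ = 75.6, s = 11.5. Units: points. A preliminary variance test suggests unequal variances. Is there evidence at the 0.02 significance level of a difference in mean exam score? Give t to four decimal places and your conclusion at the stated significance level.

t = 2.3576; fail to reject H0

Let group 1 = group A, group 2 = group B. H0: μ_1 = μ_2; H1: μ_1 ≠ μ_2 (Welch's two-sample t-test, two-sided).
t = (x̄_1 − x̄_2)/√(s_1²/n_1 + s_2²/n_2) = (83.9 − 75.6)/√(5.89²/6 + 11.5²/20) = 2.3576
Welch–Satterthwaite df ≈ 17.09
Two-sided p-value ≈ 0.031
Since p ≈ 0.031 > α = 0.02, fail to reject H0; the evidence is not statistically significant.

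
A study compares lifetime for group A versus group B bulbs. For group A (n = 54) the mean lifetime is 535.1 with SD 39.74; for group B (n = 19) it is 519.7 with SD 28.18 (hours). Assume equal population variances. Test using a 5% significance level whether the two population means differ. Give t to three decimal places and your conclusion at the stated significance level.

t = 1.554; fail to reject H0

Let group 1 = group A, group 2 = group B. H0: μ_1 = μ_2; H1: μ_1 ≠ μ_2 (two-sample pooled-variance t-test, two-sided).
s_p² = [(54−1)·39.74² + (19−1)·28.18²]/(54+19−2) = 1380.21
t = (535.1 − 519.7)/√[1380.21·(1/54 + 1/19)] = 1.554
df = n₁ + n₂ − 2 = 71
Two-sided p-value ≈ 0.1246
Since p ≈ 0.1246 > α = 0.05, fail to reject H0; the data do not provide sufficient evidence against H0.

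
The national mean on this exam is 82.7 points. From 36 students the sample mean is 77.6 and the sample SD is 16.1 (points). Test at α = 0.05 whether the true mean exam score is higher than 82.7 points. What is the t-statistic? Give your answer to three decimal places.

H0: μ = 82.7; H1: μ > 82.7 (one-sample t-test, right-tailed).
t = (x̄ − μ₀)/(s/√n) = (77.6 − 82.7)/(16.1/√36) = -1.901
df = n − 1 = 35
p-value = P(T ≥ -1.901) ≈ 0.967
Since p ≈ 0.967 > α = 0.05, fail to reject H0; the evidence is not statistically significant.

-1.901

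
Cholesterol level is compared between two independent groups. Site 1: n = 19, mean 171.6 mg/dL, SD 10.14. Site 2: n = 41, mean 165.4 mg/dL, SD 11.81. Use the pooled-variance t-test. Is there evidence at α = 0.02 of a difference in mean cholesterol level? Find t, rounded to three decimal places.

1.974

Let group 1 = site 1, group 2 = site 2. H0: μ_1 = μ_2; H1: μ_1 ≠ μ_2 (two-sample pooled-variance t-test, two-sided).
s_p² = [(19−1)·10.14² + (41−1)·11.81²]/(19+41−2) = 128.1
t = (171.6 − 165.4)/√[128.1·(1/19 + 1/41)] = 1.974
df = n₁ + n₂ − 2 = 58
Two-sided p-value ≈ 0.0532
Since p ≈ 0.0532 > α = 0.02, fail to reject H0; the data do not provide sufficient evidence against H0.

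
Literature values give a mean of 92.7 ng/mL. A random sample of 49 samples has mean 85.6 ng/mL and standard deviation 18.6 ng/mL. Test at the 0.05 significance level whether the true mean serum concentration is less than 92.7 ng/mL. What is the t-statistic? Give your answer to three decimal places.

H0: μ = 92.7; H1: μ < 92.7 (one-sample t-test, left-tailed).
t = (x̄ − μ₀)/(s/√n) = (85.6 − 92.7)/(18.6/√49) = -2.672
df = n − 1 = 48
p-value = P(T ≤ -2.672) ≈ 0.0051
Since p ≈ 0.0051 < α = 0.05, reject H0; the evidence is statistically significant.

-2.672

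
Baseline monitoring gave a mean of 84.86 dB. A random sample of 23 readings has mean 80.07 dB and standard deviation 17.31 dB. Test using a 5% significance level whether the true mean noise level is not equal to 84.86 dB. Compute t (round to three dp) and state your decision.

t = -1.327; fail to reject H0

H0: μ = 84.86; H1: μ ≠ 84.86 (one-sample t-test, two-sided).
t = (x̄ − μ₀)/(s/√n) = (80.07 − 84.86)/(17.31/√23) = -1.327
df = n − 1 = 22
Two-sided p-value ≈ 0.1981
Since p ≈ 0.1981 > α = 0.05, fail to reject H0; the evidence is not statistically significant.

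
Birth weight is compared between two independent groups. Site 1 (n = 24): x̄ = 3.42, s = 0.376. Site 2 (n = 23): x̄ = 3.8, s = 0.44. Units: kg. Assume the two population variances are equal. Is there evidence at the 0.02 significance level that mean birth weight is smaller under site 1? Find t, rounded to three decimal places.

Let group 1 = site 1, group 2 = site 2. H0: μ_1 = μ_2; H1: μ_1 < μ_2 (two-sample pooled-variance t-test, left-tailed).
s_p² = [(24−1)·0.376² + (23−1)·0.44²]/(24+23−2) = 0.166908
t = (3.42 − 3.8)/√[0.166908·(1/24 + 1/23)] = -3.188
df = n₁ + n₂ − 2 = 45
p-value = P(T ≤ -3.188) ≈ 0.0013
Since p ≈ 0.0013 < α = 0.02, reject H0; the data support H1.

-3.188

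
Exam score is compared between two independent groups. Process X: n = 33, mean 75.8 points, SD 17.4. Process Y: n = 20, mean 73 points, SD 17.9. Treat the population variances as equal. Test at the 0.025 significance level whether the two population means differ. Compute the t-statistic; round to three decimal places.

Let group 1 = process X, group 2 = process Y. H0: μ_1 = μ_2; H1: μ_1 ≠ μ_2 (two-sample pooled-variance t-test, two-sided).
s_p² = [(33−1)·17.4² + (20−1)·17.9²]/(33+20−2) = 309.335
t = (75.8 − 73)/√[309.335·(1/33 + 1/20)] = 0.562
df = n₁ + n₂ − 2 = 51
Two-sided p-value ≈ 0.577
Since p ≈ 0.577 > α = 0.025, fail to reject H0; the evidence is not statistically significant.

0.562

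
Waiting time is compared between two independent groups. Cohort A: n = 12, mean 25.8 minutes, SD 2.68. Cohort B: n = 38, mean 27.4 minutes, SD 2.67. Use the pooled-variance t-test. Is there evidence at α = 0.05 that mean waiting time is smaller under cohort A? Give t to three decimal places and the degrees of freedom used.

Let group 1 = cohort A, group 2 = cohort B. H0: μ_1 = μ_2; H1: μ_1 < μ_2 (two-sample pooled-variance t-test, left-tailed).
s_p² = [(12−1)·2.68² + (38−1)·2.67²]/(12+38−2) = 7.14116
t = (25.8 − 27.4)/√[7.14116·(1/12 + 1/38)] = -1.808
df = n₁ + n₂ − 2 = 48
p-value = P(T ≤ -1.808) ≈ 0.0384
Since p ≈ 0.0384 < α = 0.05, reject H0; the data support H1.

t = -1.808, df = 48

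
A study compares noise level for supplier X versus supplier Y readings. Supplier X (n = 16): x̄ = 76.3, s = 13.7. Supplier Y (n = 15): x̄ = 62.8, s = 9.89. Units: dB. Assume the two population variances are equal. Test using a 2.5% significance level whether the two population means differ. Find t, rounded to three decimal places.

Let group 1 = supplier X, group 2 = supplier Y. H0: μ_1 = μ_2; H1: μ_1 ≠ μ_2 (two-sample pooled-variance t-test, two-sided).
s_p² = [(16−1)·13.7² + (15−1)·9.89²]/(16+15−2) = 144.301
t = (76.3 − 62.8)/√[144.301·(1/16 + 1/15)] = 3.127
df = n₁ + n₂ − 2 = 29
Two-sided p-value ≈ 0.0040
Since p ≈ 0.0040 < α = 0.025, reject H0; the evidence is statistically significant.

3.127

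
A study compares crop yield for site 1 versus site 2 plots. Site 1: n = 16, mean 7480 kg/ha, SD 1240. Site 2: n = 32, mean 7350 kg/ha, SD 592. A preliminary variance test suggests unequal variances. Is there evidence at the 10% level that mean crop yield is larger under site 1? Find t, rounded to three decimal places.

Let group 1 = site 1, group 2 = site 2. H0: μ_1 = μ_2; H1: μ_1 > μ_2 (Welch's two-sample t-test, right-tailed).
t = (x̄_1 − x̄_2)/√(s_1²/n_1 + s_2²/n_2) = (7480 − 7350)/√(1240²/16 + 592²/32) = 0.397
Welch–Satterthwaite df ≈ 18.50
p-value = P(T ≥ 0.397) ≈ 0.3478
Since p ≈ 0.3478 > α = 0.1, fail to reject H0; the evidence is not statistically significant.

0.397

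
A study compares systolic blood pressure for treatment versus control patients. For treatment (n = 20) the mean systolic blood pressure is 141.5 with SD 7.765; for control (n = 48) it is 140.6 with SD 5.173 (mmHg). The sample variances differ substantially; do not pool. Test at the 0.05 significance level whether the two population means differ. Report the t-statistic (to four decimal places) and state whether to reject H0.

t = 0.4762; fail to reject H0

Let group 1 = treatment, group 2 = control. H0: μ_1 = μ_2; H1: μ_1 ≠ μ_2 (Welch's two-sample t-test, two-sided).
t = (x̄_1 − x̄_2)/√(s_1²/n_1 + s_2²/n_2) = (141.5 − 140.6)/√(7.765²/20 + 5.173²/48) = 0.4762
Welch–Satterthwaite df ≈ 26.31
Two-sided p-value ≈ 0.638
Since p ≈ 0.638 > α = 0.05, fail to reject H0; the evidence is not statistically significant.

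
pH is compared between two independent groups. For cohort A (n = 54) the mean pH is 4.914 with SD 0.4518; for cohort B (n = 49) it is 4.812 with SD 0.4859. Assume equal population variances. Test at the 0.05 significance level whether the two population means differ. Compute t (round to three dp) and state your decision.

Let group 1 = cohort A, group 2 = cohort B. H0: μ_1 = μ_2; H1: μ_1 ≠ μ_2 (two-sample pooled-variance t-test, two-sided).
s_p² = [(54−1)·0.4518² + (49−1)·0.4859²]/(54+49−2) = 0.21932
t = (4.914 − 4.812)/√[0.21932·(1/54 + 1/49)] = 1.104
df = n₁ + n₂ − 2 = 101
Two-sided p-value ≈ 0.2723
Since p ≈ 0.2723 > α = 0.05, fail to reject H0; the evidence is not statistically significant.

t = 1.104; fail to reject H0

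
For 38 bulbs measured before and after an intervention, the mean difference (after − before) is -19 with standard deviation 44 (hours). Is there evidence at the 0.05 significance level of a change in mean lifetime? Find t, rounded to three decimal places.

H0: μ_d = 0; H1: μ_d ≠ 0 (paired t-test on the differences, two-sided).
t = d̄/(s_d/√n) = -19/(44/√38) = -2.662
df = n − 1 = 37
Two-sided p-value ≈ 0.0114
Since p ≈ 0.0114 < α = 0.05, reject H0; the evidence is statistically significant.

-2.662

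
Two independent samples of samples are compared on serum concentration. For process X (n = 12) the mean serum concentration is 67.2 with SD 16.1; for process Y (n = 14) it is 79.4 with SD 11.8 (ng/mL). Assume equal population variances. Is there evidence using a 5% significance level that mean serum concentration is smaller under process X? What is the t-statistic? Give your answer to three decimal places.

-2.225

Let group 1 = process X, group 2 = process Y. H0: μ_1 = μ_2; H1: μ_1 < μ_2 (two-sample pooled-variance t-test, left-tailed).
s_p² = [(12−1)·16.1² + (14−1)·11.8²]/(12+14−2) = 194.226
t = (67.2 − 79.4)/√[194.226·(1/12 + 1/14)] = -2.225
df = n₁ + n₂ − 2 = 24
p-value = P(T ≤ -2.225) ≈ 0.0179
Since p ≈ 0.0179 < α = 0.05, reject H0; the data support H1.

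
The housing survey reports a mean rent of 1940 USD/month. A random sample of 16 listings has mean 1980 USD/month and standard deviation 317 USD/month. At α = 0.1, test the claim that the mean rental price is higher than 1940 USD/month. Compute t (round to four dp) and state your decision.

H0: μ = 1940; H1: μ > 1940 (one-sample t-test, right-tailed).
t = (x̄ − μ₀)/(s/√n) = (1980 − 1940)/(317/√16) = 0.5047
df = n − 1 = 15
p-value = P(T ≥ 0.5047) ≈ 0.3105
Since p ≈ 0.3105 > α = 0.1, fail to reject H0; the evidence is not statistically significant.

t = 0.5047; fail to reject H0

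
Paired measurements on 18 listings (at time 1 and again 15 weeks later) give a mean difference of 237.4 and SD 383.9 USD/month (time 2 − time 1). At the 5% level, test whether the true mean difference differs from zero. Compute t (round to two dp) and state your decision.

H0: μ_d = 0; H1: μ_d ≠ 0 (paired t-test on the differences, two-sided).
t = d̄/(s_d/√n) = 237.4/(383.9/√18) = 2.62
df = n − 1 = 17
Two-sided p-value ≈ 0.0178
Since p ≈ 0.0178 < α = 0.05, reject H0; the data support H1.

t = 2.62; reject H0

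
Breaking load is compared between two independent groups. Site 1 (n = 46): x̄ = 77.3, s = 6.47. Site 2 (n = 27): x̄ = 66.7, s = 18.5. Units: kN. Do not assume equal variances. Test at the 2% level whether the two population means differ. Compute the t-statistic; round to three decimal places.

Let group 1 = site 1, group 2 = site 2. H0: μ_1 = μ_2; H1: μ_1 ≠ μ_2 (Welch's two-sample t-test, two-sided).
t = (x̄_1 − x̄_2)/√(s_1²/n_1 + s_2²/n_2) = (77.3 − 66.7)/√(6.47²/46 + 18.5²/27) = 2.876
Welch–Satterthwaite df ≈ 29.78
Two-sided p-value ≈ 0.0074
Since p ≈ 0.0074 < α = 0.02, reject H0; the evidence is statistically significant.

2.876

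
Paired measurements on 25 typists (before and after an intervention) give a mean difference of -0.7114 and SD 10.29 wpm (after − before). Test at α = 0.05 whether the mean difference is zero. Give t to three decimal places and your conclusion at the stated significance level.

H0: μ_d = 0; H1: μ_d ≠ 0 (paired t-test on the differences, two-sided).
t = d̄/(s_d/√n) = -0.7114/(10.29/√25) = -0.346
df = n − 1 = 24
Two-sided p-value ≈ 0.7326
Since p ≈ 0.7326 > α = 0.05, fail to reject H0; the data do not provide sufficient evidence against H0.

t = -0.346; fail to reject H0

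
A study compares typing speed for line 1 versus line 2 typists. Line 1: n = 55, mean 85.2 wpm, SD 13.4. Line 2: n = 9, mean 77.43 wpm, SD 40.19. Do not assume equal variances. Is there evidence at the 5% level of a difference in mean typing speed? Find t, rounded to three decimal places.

0.575

Let group 1 = line 1, group 2 = line 2. H0: μ_1 = μ_2; H1: μ_1 ≠ μ_2 (Welch's two-sample t-test, two-sided).
t = (x̄_1 − x̄_2)/√(s_1²/n_1 + s_2²/n_2) = (85.2 − 77.43)/√(13.4²/55 + 40.19²/9) = 0.575
Welch–Satterthwaite df ≈ 8.29
Two-sided p-value ≈ 0.581
Since p ≈ 0.581 > α = 0.05, fail to reject H0; the data do not provide sufficient evidence against H0.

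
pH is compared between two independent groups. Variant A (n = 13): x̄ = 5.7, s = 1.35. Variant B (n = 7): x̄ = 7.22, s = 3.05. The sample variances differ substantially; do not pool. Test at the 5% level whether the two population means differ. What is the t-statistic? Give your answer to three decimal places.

Let group 1 = variant A, group 2 = variant B. H0: μ_1 = μ_2; H1: μ_1 ≠ μ_2 (Welch's two-sample t-test, two-sided).
t = (x̄_1 − x̄_2)/√(s_1²/n_1 + s_2²/n_2) = (5.7 − 7.22)/√(1.35²/13 + 3.05²/7) = -1.254
Welch–Satterthwaite df ≈ 7.29
Two-sided p-value ≈ 0.2485
Since p ≈ 0.2485 > α = 0.05, fail to reject H0; the data do not provide sufficient evidence against H0.

-1.254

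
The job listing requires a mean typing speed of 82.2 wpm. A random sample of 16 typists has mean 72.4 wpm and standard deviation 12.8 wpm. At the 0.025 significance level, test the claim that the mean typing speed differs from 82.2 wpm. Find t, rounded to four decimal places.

H0: μ = 82.2; H1: μ ≠ 82.2 (one-sample t-test, two-sided).
t = (x̄ − μ₀)/(s/√n) = (72.4 − 82.2)/(12.8/√16) = -3.0625
df = n − 1 = 15
Two-sided p-value ≈ 0.008
Since p ≈ 0.008 < α = 0.025, reject H0; the evidence is statistically significant.

-3.0625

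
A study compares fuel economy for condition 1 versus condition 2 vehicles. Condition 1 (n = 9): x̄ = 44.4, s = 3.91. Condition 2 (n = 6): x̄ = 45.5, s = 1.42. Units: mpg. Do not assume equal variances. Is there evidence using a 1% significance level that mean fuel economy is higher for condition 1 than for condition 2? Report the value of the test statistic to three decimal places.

Let group 1 = condition 1, group 2 = condition 2. H0: μ_1 = μ_2; H1: μ_1 > μ_2 (Welch's two-sample t-test, right-tailed).
t = (x̄_1 − x̄_2)/√(s_1²/n_1 + s_2²/n_2) = (44.4 − 45.5)/√(3.91²/9 + 1.42²/6) = -0.771
Welch–Satterthwaite df ≈ 10.80
p-value = P(T ≥ -0.771) ≈ 0.771
Since p ≈ 0.771 > α = 0.01, fail to reject H0; the evidence is not statistically significant.

-0.771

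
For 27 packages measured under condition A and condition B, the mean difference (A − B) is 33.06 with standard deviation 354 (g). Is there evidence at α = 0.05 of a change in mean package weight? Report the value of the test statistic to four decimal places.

0.4853

H0: μ_d = 0; H1: μ_d ≠ 0 (paired t-test on the differences, two-sided).
t = d̄/(s_d/√n) = 33.06/(354/√27) = 0.4853
df = n − 1 = 26
Two-sided p-value ≈ 0.632
Since p ≈ 0.632 > α = 0.05, fail to reject H0; the data do not provide sufficient evidence against H0.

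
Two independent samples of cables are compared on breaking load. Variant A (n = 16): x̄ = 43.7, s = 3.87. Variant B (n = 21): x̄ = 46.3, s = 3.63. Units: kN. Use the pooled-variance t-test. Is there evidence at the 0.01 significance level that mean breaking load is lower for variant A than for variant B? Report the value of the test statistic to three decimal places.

-2.098

Let group 1 = variant A, group 2 = variant B. H0: μ_1 = μ_2; H1: μ_1 < μ_2 (two-sample pooled-variance t-test, left-tailed).
s_p² = [(16−1)·3.87² + (21−1)·3.63²]/(16+21−2) = 13.9483
t = (43.7 − 46.3)/√[13.9483·(1/16 + 1/21)] = -2.098
df = n₁ + n₂ − 2 = 35
p-value = P(T ≤ -2.098) ≈ 0.022
Since p ≈ 0.022 > α = 0.01, fail to reject H0; the data do not provide sufficient evidence against H0.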